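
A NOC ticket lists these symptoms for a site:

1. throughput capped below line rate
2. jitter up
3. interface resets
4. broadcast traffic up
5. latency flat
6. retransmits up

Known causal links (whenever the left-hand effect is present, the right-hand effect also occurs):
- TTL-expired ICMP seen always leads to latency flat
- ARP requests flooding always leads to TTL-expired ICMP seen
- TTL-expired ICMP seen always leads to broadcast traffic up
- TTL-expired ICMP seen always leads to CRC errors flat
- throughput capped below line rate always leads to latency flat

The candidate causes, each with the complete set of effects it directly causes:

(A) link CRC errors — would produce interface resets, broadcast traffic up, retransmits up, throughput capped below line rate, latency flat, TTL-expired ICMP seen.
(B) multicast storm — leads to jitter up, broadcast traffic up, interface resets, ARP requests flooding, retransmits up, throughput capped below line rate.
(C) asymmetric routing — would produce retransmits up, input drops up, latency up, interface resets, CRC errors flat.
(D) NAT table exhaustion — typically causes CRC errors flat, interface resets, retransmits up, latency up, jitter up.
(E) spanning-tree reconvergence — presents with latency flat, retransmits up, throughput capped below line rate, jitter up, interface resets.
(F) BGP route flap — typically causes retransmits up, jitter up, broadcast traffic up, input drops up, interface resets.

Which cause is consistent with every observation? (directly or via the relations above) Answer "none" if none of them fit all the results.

B

Checking each candidate against the observations:
(A) link CRC errors — does not account for jitter up
(B) multicast storm — accounts for every observation (latency flat via throughput capped below line rate → latency flat)
(C) asymmetric routing — fails on throughput capped below line rate, jitter up, broadcast traffic up, latency flat (predicts latency up, not latency flat)
(D) NAT table exhaustion — fails on throughput capped below line rate, broadcast traffic up, latency flat (predicts latency up, not latency flat)
(E) spanning-tree reconvergence — throughput capped below line rate ✓; jitter up ✓; interface resets ✓; broadcast traffic up ✗; latency flat ✓; retransmits up ✓
(F) BGP route flap — does not account for throughput capped below line rate, latency flat
Only (B) is consistent with every observation.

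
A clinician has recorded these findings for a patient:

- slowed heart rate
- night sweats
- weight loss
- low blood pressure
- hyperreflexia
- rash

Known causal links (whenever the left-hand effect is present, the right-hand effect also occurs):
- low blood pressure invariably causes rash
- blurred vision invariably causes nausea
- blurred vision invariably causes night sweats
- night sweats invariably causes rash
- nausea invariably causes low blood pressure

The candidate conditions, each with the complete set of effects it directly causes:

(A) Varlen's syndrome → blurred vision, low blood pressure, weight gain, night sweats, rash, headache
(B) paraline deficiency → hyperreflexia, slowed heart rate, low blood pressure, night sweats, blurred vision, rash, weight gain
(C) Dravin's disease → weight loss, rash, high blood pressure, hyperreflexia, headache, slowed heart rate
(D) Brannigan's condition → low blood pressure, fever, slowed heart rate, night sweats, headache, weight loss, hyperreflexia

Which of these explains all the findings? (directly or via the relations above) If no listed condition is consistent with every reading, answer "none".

D

Testing each hypothesis:
(A) Varlen's syndrome — slowed heart rate -; night sweats +; weight loss -; low blood pressure +; hyperreflexia -; rash +
(B) paraline deficiency — slowed heart rate +; night sweats +; weight loss -; low blood pressure +; hyperreflexia +; rash +
(C) Dravin's disease — slowed heart rate +; night sweats -; weight loss +; low blood pressure -; hyperreflexia +; rash +
(D) Brannigan's condition — slowed heart rate +; night sweats +; weight loss +; low blood pressure +; hyperreflexia +; rash + (via night sweats → rash)
(D) is the only candidate with no mismatches.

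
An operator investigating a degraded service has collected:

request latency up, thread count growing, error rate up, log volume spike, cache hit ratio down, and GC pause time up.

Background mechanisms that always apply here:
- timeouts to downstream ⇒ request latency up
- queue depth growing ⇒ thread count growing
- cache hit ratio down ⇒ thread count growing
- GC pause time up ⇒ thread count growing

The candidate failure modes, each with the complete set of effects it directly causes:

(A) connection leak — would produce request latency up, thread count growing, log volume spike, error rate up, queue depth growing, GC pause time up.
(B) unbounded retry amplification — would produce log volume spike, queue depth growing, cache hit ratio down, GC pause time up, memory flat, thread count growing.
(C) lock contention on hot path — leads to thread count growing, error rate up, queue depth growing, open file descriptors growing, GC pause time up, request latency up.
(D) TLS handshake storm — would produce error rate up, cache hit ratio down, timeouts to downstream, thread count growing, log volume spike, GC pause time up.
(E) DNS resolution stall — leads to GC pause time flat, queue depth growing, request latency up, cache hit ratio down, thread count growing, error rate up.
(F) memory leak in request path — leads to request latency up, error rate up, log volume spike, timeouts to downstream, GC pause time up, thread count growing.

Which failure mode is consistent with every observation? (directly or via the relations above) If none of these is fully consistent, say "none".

D

For each candidate, compare predicted effects to what was observed:
(A) connection leak — does not account for cache hit ratio down
(B) unbounded retry amplification — does not account for request latency up, error rate up
(C) lock contention on hot path — request latency up +; thread count growing +; error rate up +; log volume spike -; cache hit ratio down -; GC pause time up +
(D) TLS handshake storm — request latency up + (by timeouts to downstream → request latency up); thread count growing +; error rate up +; log volume spike +; cache hit ratio down +; GC pause time up +
(E) DNS resolution stall — request latency up +; thread count growing +; error rate up +; log volume spike -; cache hit ratio down +; GC pause time up -
(F) memory leak in request path — does not account for cache hit ratio down
(D) is the only candidate with no mismatches.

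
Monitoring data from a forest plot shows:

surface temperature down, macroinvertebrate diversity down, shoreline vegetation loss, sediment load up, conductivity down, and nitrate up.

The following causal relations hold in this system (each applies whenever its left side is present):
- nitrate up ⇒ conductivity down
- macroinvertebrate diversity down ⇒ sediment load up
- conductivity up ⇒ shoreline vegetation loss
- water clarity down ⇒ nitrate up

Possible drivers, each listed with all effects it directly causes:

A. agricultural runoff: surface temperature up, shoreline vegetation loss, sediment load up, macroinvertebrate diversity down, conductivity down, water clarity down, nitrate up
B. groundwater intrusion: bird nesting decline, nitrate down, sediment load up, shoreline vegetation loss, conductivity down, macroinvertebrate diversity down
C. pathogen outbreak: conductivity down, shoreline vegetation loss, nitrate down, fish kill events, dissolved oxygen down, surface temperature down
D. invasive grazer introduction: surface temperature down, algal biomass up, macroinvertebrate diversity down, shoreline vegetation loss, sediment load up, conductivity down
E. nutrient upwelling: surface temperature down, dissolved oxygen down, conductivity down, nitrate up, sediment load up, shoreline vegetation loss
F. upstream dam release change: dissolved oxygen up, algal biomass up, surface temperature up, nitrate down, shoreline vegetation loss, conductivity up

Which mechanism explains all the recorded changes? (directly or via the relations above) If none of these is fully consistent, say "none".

For each candidate, compare predicted effects to what was observed:
(A) agricultural runoff — surface temperature down NO; macroinvertebrate diversity down yes; shoreline vegetation loss yes; sediment load up yes; conductivity down yes; nitrate up yes
(B) groundwater intrusion — surface temperature down NO; macroinvertebrate diversity down yes; shoreline vegetation loss yes; sediment load up yes; conductivity down yes; nitrate up NO
(C) pathogen outbreak — fails on macroinvertebrate diversity down, sediment load up, nitrate up (predicts nitrate down, not nitrate up)
(D) invasive grazer introduction — does not account for nitrate up
(E) nutrient upwelling — surface temperature down yes; macroinvertebrate diversity down NO; shoreline vegetation loss yes; sediment load up yes; conductivity down yes; nitrate up yes
(F) upstream dam release change — fails on surface temperature down, macroinvertebrate diversity down, sediment load up, conductivity down, nitrate up (predicts surface temperature up, not surface temperature down; predicts conductivity up, not conductivity down; predicts nitrate down, not nitrate up)
No candidate is consistent with all observations.

none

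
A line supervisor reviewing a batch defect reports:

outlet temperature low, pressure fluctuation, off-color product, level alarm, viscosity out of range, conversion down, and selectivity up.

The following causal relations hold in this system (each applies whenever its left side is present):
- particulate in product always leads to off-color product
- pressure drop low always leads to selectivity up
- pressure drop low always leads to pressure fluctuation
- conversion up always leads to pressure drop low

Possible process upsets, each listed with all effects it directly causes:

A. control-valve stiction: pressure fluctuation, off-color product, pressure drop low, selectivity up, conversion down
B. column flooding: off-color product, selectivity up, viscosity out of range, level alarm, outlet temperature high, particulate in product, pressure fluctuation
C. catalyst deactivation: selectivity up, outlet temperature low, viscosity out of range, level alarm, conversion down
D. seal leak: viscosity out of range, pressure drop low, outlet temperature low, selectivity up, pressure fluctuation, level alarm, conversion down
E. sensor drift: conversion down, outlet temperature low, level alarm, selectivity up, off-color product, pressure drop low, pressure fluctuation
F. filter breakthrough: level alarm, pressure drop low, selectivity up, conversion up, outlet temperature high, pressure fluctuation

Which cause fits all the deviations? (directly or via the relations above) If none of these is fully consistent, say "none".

none

Per-candidate check:
(A) control-valve stiction — outlet temperature low -; pressure fluctuation +; off-color product +; level alarm -; viscosity out of range -; conversion down +; selectivity up +
(B) column flooding — fails on outlet temperature low, conversion down (predicts outlet temperature high, not outlet temperature low)
(C) catalyst deactivation — outlet temperature low +; pressure fluctuation -; off-color product -; level alarm +; viscosity out of range +; conversion down +; selectivity up +
(D) seal leak — does not account for off-color product
(E) sensor drift — outlet temperature low +; pressure fluctuation +; off-color product +; level alarm +; viscosity out of range -; conversion down +; selectivity up +
(F) filter breakthrough — fails on outlet temperature low, off-color product, viscosity out of range, conversion down (predicts outlet temperature high, not outlet temperature low; predicts conversion up, not conversion down)
No candidate is consistent with all observations.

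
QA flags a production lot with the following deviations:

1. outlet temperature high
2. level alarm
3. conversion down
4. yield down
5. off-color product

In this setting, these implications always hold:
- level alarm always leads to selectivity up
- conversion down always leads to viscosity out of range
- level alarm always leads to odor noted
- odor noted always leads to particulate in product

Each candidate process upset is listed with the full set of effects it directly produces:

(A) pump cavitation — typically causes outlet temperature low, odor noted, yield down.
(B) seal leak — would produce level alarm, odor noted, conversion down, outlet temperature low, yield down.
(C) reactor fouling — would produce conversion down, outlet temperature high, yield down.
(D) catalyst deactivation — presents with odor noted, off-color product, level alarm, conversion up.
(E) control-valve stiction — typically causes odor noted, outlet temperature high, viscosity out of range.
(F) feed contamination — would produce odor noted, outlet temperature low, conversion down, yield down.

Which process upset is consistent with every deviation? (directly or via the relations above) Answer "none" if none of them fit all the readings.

none

Checking each candidate against the observations:
(A) pump cavitation — fails on outlet temperature high, level alarm, conversion down, off-color product (predicts outlet temperature low, not outlet temperature high)
(B) seal leak — fails on outlet temperature high, off-color product (predicts outlet temperature low, not outlet temperature high)
(C) reactor fouling — outlet temperature high ✓; level alarm ✗; conversion down ✓; yield down ✓; off-color product ✗
(D) catalyst deactivation — fails on outlet temperature high, conversion down, yield down (predicts conversion up, not conversion down)
(E) control-valve stiction — outlet temperature high ✓; level alarm ✗; conversion down ✗; yield down ✗; off-color product ✗
(F) feed contamination — outlet temperature high ✗; level alarm ✗; conversion down ✓; yield down ✓; off-color product ✗
None of the listed candidates fits everything.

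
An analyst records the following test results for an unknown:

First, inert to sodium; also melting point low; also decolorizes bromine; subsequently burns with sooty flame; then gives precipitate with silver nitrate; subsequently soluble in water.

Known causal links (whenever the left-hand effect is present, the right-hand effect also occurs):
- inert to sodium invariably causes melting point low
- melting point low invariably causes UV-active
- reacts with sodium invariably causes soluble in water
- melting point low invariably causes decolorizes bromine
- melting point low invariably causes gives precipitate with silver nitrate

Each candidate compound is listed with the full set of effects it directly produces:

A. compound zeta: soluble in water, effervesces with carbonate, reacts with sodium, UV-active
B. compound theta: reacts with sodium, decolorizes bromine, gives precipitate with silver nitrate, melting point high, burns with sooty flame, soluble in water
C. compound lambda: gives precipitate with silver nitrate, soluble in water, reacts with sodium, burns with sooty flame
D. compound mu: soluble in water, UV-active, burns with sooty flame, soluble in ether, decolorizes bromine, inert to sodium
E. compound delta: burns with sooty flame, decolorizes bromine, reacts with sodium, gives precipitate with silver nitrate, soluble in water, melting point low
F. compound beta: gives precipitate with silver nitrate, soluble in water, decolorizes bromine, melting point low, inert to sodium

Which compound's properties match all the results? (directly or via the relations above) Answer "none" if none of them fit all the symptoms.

D

Per-candidate check:
(A) compound zeta — inert to sodium -; melting point low -; decolorizes bromine -; burns with sooty flame -; gives precipitate with silver nitrate -; soluble in water +
(B) compound theta — inert to sodium -; melting point low -; decolorizes bromine +; burns with sooty flame +; gives precipitate with silver nitrate +; soluble in water +
(C) compound lambda — inert to sodium -; melting point low -; decolorizes bromine -; burns with sooty flame +; gives precipitate with silver nitrate +; soluble in water +
(D) compound mu — inert to sodium +; melting point low + (through inert to sodium → melting point low); decolorizes bromine +; burns with sooty flame +; gives precipitate with silver nitrate + (through inert to sodium → melting point low → gives precipitate with silver nitrate); soluble in water +
(E) compound delta — fails on inert to sodium (predicts reacts with sodium, not inert to sodium)
(F) compound beta — does not account for burns with sooty flame
(D) is the only candidate with no mismatches.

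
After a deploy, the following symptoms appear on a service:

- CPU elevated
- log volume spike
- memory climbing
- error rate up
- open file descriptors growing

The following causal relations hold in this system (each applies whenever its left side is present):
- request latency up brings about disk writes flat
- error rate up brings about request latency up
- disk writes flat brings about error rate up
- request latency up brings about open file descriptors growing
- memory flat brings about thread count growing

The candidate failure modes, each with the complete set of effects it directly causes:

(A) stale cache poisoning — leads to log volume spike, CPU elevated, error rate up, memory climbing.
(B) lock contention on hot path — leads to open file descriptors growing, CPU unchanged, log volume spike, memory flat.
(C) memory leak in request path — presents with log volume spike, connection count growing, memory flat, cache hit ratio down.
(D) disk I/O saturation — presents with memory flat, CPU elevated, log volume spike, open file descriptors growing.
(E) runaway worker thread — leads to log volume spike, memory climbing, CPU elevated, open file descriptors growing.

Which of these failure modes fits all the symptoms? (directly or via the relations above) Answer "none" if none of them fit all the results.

Testing each hypothesis:
(A) stale cache poisoning — CPU elevated yes; log volume spike yes; memory climbing yes; error rate up yes; open file descriptors growing yes (by error rate up → request latency up → open file descriptors growing)
(B) lock contention on hot path — CPU elevated NO; log volume spike yes; memory climbing NO; error rate up NO; open file descriptors growing yes
(C) memory leak in request path — fails on CPU elevated, memory climbing, error rate up, open file descriptors growing (predicts memory flat, not memory climbing)
(D) disk I/O saturation — CPU elevated yes; log volume spike yes; memory climbing NO; error rate up NO; open file descriptors growing yes
(E) runaway worker thread — CPU elevated yes; log volume spike yes; memory climbing yes; error rate up NO; open file descriptors growing yes
(A) alone accounts for all the evidence.

A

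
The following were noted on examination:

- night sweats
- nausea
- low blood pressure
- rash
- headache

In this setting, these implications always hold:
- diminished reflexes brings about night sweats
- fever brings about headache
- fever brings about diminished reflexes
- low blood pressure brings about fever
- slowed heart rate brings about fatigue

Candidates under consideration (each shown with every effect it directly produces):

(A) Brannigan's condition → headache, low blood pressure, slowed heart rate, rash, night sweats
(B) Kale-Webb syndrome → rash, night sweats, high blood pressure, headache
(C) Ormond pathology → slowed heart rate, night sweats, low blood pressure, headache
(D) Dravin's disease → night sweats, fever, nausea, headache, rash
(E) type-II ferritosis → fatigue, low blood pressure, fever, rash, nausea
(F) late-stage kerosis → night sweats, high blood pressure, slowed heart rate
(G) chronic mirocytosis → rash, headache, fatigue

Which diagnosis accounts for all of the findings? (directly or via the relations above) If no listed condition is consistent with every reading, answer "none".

E

For each candidate, compare predicted effects to what was observed:
(A) Brannigan's condition — night sweats yes; nausea NO; low blood pressure yes; rash yes; headache yes
(B) Kale-Webb syndrome — fails on nausea, low blood pressure (predicts high blood pressure, not low blood pressure)
(C) Ormond pathology — night sweats yes; nausea NO; low blood pressure yes; rash NO; headache yes
(D) Dravin's disease — does not account for low blood pressure
(E) type-II ferritosis — accounts for every observation (night sweats by fever → diminished reflexes → night sweats)
(F) late-stage kerosis — fails on nausea, low blood pressure, rash, headache (predicts high blood pressure, not low blood pressure)
(G) chronic mirocytosis — night sweats NO; nausea NO; low blood pressure NO; rash yes; headache yes
(E) alone accounts for all the evidence.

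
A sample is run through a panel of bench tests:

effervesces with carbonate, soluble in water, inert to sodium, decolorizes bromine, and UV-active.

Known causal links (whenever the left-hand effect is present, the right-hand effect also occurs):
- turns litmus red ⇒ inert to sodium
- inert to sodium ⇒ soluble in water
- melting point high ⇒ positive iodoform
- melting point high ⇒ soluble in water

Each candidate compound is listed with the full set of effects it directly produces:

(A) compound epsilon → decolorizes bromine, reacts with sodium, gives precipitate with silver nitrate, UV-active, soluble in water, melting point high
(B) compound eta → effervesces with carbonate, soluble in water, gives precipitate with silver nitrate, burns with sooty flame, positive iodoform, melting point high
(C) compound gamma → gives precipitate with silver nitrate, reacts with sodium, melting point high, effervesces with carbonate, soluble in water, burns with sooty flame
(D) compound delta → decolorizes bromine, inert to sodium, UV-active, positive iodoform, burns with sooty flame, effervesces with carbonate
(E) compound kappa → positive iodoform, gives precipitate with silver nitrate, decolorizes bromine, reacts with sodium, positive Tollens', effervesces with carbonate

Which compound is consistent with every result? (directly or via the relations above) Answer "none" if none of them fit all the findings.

D

For each candidate, compare predicted effects to what was observed:
(A) compound epsilon — effervesces with carbonate ✗; soluble in water ✓; inert to sodium ✗; decolorizes bromine ✓; UV-active ✓
(B) compound eta — effervesces with carbonate ✓; soluble in water ✓; inert to sodium ✗; decolorizes bromine ✗; UV-active ✗
(C) compound gamma — fails on inert to sodium, decolorizes bromine, UV-active (predicts reacts with sodium, not inert to sodium)
(D) compound delta — accounts for every observation (soluble in water by inert to sodium → soluble in water)
(E) compound kappa — effervesces with carbonate ✓; soluble in water ✗; inert to sodium ✗; decolorizes bromine ✓; UV-active ✗
(D) alone accounts for all the evidence.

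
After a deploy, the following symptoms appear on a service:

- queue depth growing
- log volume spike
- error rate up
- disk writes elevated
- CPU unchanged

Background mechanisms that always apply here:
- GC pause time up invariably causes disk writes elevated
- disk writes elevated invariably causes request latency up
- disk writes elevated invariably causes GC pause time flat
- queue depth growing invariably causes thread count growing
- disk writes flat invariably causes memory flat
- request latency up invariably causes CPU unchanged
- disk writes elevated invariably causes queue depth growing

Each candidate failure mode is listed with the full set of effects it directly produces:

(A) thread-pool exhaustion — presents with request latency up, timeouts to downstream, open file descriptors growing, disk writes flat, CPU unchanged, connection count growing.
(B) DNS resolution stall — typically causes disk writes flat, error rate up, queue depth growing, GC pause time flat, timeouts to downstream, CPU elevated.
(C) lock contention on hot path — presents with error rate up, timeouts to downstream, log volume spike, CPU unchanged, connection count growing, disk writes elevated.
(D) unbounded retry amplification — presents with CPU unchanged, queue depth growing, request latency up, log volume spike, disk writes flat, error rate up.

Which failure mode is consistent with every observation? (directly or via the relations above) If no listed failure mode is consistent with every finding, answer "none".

C

For each candidate, compare predicted effects to what was observed:
(A) thread-pool exhaustion — fails on queue depth growing, log volume spike, error rate up, disk writes elevated (predicts disk writes flat, not disk writes elevated)
(B) DNS resolution stall — fails on log volume spike, disk writes elevated, CPU unchanged (predicts disk writes flat, not disk writes elevated; predicts CPU elevated, not CPU unchanged)
(C) lock contention on hot path — accounts for every observation (queue depth growing via disk writes elevated → queue depth growing)
(D) unbounded retry amplification — queue depth growing ✓; log volume spike ✓; error rate up ✓; disk writes elevated ✗; CPU unchanged ✓
Only (C) is consistent with every observation.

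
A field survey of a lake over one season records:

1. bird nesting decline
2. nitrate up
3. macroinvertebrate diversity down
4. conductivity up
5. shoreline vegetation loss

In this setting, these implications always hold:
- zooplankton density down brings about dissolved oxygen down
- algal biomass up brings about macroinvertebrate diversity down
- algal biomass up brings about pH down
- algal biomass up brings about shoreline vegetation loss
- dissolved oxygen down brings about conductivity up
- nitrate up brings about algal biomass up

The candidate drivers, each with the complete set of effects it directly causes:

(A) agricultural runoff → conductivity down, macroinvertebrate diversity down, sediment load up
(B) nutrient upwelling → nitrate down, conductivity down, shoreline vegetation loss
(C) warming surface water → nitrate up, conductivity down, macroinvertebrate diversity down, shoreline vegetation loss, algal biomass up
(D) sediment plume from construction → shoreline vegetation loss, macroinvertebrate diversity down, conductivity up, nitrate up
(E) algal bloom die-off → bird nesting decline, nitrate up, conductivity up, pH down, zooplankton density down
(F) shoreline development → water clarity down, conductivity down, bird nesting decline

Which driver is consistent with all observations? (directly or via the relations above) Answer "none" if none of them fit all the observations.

E

Per-candidate check:
(A) agricultural runoff — fails on bird nesting decline, nitrate up, conductivity up, shoreline vegetation loss (predicts conductivity down, not conductivity up)
(B) nutrient upwelling — fails on bird nesting decline, nitrate up, macroinvertebrate diversity down, conductivity up (predicts nitrate down, not nitrate up; predicts conductivity down, not conductivity up)
(C) warming surface water — bird nesting decline NO; nitrate up yes; macroinvertebrate diversity down yes; conductivity up NO; shoreline vegetation loss yes
(D) sediment plume from construction — does not account for bird nesting decline
(E) algal bloom die-off — bird nesting decline yes; nitrate up yes; macroinvertebrate diversity down yes (via nitrate up → algal biomass up → macroinvertebrate diversity down); conductivity up yes; shoreline vegetation loss yes (via nitrate up → algal biomass up → shoreline vegetation loss)
(F) shoreline development — fails on nitrate up, macroinvertebrate diversity down, conductivity up, shoreline vegetation loss (predicts conductivity down, not conductivity up)
Only (E) is consistent with every observation.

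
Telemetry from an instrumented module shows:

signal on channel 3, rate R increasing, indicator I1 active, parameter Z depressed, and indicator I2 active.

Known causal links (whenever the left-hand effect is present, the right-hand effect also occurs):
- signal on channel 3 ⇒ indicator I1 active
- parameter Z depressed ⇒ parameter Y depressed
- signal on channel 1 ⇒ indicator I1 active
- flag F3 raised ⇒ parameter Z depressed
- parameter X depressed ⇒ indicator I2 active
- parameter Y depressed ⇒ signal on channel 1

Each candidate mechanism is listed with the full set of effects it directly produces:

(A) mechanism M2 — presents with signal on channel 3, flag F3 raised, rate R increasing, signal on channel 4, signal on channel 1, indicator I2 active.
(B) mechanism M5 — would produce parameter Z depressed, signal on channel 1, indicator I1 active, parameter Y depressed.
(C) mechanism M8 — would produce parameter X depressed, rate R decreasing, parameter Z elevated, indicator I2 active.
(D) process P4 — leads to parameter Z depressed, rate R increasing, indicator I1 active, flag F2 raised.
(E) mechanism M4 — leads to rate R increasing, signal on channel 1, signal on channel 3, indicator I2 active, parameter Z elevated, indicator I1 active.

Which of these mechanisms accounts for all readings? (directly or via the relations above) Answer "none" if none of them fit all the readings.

Testing each hypothesis:
(A) mechanism M2 — signal on channel 3 +; rate R increasing +; indicator I1 active + (via signal on channel 1 → indicator I1 active); parameter Z depressed + (via flag F3 raised → parameter Z depressed); indicator I2 active +
(B) mechanism M5 — signal on channel 3 -; rate R increasing -; indicator I1 active +; parameter Z depressed +; indicator I2 active -
(C) mechanism M8 — signal on channel 3 -; rate R increasing -; indicator I1 active -; parameter Z depressed -; indicator I2 active +
(D) process P4 — does not account for signal on channel 3, indicator I2 active
(E) mechanism M4 — fails on parameter Z depressed (predicts parameter Z elevated, not parameter Z depressed)
(A) is the only candidate with no mismatches.

A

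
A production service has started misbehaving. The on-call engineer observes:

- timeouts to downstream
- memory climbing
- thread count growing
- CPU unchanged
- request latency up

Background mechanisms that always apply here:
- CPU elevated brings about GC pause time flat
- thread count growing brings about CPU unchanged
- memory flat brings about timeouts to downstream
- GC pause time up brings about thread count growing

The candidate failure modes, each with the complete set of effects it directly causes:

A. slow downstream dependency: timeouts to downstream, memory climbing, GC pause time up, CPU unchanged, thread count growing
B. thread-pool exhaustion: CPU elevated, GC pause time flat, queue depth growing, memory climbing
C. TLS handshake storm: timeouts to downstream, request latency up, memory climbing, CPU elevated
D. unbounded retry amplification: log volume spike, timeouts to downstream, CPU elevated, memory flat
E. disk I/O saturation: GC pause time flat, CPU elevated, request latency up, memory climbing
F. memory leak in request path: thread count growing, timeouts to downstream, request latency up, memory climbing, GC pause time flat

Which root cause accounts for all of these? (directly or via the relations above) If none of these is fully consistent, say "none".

Per-candidate check:
(A) slow downstream dependency — timeouts to downstream match; memory climbing match; thread count growing match; CPU unchanged match; request latency up miss
(B) thread-pool exhaustion — timeouts to downstream miss; memory climbing match; thread count growing miss; CPU unchanged miss; request latency up miss
(C) TLS handshake storm — fails on thread count growing, CPU unchanged (predicts CPU elevated, not CPU unchanged)
(D) unbounded retry amplification — timeouts to downstream match; memory climbing miss; thread count growing miss; CPU unchanged miss; request latency up miss
(E) disk I/O saturation — fails on timeouts to downstream, thread count growing, CPU unchanged (predicts CPU elevated, not CPU unchanged)
(F) memory leak in request path — timeouts to downstream match; memory climbing match; thread count growing match; CPU unchanged match (via thread count growing → CPU unchanged); request latency up match
(F) alone accounts for all the evidence.

F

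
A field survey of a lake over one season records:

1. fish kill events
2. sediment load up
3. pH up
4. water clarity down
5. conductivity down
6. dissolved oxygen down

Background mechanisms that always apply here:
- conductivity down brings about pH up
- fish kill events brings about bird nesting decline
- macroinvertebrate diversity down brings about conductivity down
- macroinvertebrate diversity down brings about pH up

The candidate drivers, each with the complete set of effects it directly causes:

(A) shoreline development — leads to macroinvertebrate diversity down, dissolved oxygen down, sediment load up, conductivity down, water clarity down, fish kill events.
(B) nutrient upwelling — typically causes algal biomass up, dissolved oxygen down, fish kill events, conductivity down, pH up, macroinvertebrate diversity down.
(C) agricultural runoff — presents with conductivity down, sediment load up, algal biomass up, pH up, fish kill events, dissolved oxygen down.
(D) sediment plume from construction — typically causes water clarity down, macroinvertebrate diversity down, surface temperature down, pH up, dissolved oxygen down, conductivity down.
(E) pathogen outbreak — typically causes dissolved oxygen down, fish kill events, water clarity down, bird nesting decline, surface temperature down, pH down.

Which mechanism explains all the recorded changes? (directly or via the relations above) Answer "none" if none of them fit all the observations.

Testing each hypothesis:
(A) shoreline development — accounts for every observation (pH up through conductivity down → pH up)
(B) nutrient upwelling — does not account for sediment load up, water clarity down
(C) agricultural runoff — fish kill events ✓; sediment load up ✓; pH up ✓; water clarity down ✗; conductivity down ✓; dissolved oxygen down ✓
(D) sediment plume from construction — fish kill events ✗; sediment load up ✗; pH up ✓; water clarity down ✓; conductivity down ✓; dissolved oxygen down ✓
(E) pathogen outbreak — fails on sediment load up, pH up, conductivity down (predicts pH down, not pH up)
(A) is the only candidate with no mismatches.

A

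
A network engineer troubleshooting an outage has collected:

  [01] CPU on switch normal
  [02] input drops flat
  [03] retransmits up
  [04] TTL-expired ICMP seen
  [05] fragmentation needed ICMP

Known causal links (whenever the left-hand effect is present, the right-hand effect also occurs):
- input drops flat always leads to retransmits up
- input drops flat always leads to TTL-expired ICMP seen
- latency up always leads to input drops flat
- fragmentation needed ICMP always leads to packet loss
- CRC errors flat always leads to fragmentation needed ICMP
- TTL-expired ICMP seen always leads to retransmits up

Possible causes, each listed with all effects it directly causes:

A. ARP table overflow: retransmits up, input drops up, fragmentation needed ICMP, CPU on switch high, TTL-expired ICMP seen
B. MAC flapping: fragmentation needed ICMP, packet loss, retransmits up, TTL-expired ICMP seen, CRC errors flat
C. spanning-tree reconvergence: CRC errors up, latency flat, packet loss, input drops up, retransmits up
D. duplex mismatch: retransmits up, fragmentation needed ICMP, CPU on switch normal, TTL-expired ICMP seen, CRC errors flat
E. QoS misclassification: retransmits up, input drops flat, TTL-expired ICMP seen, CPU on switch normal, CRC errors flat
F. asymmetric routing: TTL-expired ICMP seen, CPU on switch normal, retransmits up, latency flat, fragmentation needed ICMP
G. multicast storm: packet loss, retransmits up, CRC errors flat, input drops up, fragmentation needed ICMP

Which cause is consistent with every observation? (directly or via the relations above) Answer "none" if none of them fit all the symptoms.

Checking each candidate against the observations:
(A) ARP table overflow — CPU on switch normal NO; input drops flat NO; retransmits up yes; TTL-expired ICMP seen yes; fragmentation needed ICMP yes
(B) MAC flapping — does not account for CPU on switch normal, input drops flat
(C) spanning-tree reconvergence — CPU on switch normal NO; input drops flat NO; retransmits up yes; TTL-expired ICMP seen NO; fragmentation needed ICMP NO
(D) duplex mismatch — CPU on switch normal yes; input drops flat NO; retransmits up yes; TTL-expired ICMP seen yes; fragmentation needed ICMP yes
(E) QoS misclassification — CPU on switch normal yes; input drops flat yes; retransmits up yes; TTL-expired ICMP seen yes; fragmentation needed ICMP yes (through CRC errors flat → fragmentation needed ICMP)
(F) asymmetric routing — does not account for input drops flat
(G) multicast storm — fails on CPU on switch normal, input drops flat, TTL-expired ICMP seen (predicts input drops up, not input drops flat)
(E) alone accounts for all the evidence.

E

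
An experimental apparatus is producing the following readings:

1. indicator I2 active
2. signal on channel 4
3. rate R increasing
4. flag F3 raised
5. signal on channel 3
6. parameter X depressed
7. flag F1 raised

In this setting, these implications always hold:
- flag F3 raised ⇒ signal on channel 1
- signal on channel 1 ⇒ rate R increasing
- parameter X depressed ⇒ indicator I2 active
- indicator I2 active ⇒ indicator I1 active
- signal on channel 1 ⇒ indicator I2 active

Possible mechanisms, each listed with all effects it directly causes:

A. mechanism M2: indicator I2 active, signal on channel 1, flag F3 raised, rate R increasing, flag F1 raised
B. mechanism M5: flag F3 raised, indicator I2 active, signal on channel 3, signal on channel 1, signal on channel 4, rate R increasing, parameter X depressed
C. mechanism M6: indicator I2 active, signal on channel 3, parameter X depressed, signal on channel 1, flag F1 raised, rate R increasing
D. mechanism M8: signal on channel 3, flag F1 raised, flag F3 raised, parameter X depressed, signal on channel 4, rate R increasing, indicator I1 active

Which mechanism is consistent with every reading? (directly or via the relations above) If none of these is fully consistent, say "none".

Testing each hypothesis:
(A) mechanism M2 — indicator I2 active match; signal on channel 4 miss; rate R increasing match; flag F3 raised match; signal on channel 3 miss; parameter X depressed miss; flag F1 raised match
(B) mechanism M5 — indicator I2 active match; signal on channel 4 match; rate R increasing match; flag F3 raised match; signal on channel 3 match; parameter X depressed match; flag F1 raised miss
(C) mechanism M6 — does not account for signal on channel 4, flag F3 raised
(D) mechanism M8 — accounts for every observation (indicator I2 active via parameter X depressed → indicator I2 active)
(D) alone accounts for all the evidence.

D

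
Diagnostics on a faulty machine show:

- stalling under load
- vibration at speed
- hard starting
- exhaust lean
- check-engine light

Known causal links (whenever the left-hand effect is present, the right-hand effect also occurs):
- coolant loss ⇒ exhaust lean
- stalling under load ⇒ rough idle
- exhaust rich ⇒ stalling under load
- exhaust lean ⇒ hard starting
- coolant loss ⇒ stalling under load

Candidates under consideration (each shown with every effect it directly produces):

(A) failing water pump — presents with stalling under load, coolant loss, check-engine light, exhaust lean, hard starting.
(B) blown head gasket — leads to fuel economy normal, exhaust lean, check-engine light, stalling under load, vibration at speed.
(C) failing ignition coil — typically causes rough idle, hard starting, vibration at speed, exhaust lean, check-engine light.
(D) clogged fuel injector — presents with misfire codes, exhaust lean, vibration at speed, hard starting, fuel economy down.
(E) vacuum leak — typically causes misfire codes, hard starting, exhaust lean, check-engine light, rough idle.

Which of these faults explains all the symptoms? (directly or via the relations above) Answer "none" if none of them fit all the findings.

B

Per-candidate check:
(A) failing water pump — does not account for vibration at speed
(B) blown head gasket — accounts for every observation (hard starting through exhaust lean → hard starting)
(C) failing ignition coil — does not account for stalling under load
(D) clogged fuel injector — stalling under load NO; vibration at speed yes; hard starting yes; exhaust lean yes; check-engine light NO
(E) vacuum leak — does not account for stalling under load, vibration at speed
(B) alone accounts for all the evidence.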